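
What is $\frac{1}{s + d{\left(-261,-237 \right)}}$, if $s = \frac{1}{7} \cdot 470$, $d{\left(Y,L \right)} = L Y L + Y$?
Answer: $- \frac{7}{102622120} \approx -6.8211 \cdot 10^{-8}$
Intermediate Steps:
$d{\left(Y,L \right)} = Y + Y L^{2}$ ($d{\left(Y,L \right)} = Y L^{2} + Y = Y + Y L^{2}$)
$s = \frac{470}{7}$ ($s = \frac{1}{7} \cdot 470 = \frac{470}{7} \approx 67.143$)
$\frac{1}{s + d{\left(-261,-237 \right)}} = \frac{1}{\frac{470}{7} - 261 \left(1 + \left(-237\right)^{2}\right)} = \frac{1}{\frac{470}{7} - 261 \left(1 + 56169\right)} = \frac{1}{\frac{470}{7} - 14660370} = \frac{1}{- \frac{102622120}{7}} = - \frac{7}{102622120}$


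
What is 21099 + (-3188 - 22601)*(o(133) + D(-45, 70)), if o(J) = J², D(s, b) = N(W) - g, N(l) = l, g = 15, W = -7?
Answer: -455593164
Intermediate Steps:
D(s, b) = -22 (D(s, b) = -7 - 1*15 = -7 - 15 = -22)
21099 + (-3188 - 22601)*(o(133) + D(-45, 70)) = 21099 + (-3188 - 22601)*(133² - 22) = 21099 - 25789*(17689 - 22) = 21099 - 25789*17667 = 21099 - 455614263 = -455593164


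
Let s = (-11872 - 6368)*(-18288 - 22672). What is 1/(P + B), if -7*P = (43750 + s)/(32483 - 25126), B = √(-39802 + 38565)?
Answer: -38477691570850/558242604568062737 - 2652147001*I*√1237/558242604568062737 ≈ -6.8926e-5 - 1.6709e-7*I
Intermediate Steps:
s = 747110400 (s = -18240*(-40960) = 747110400)
B = I*√1237 (B = √(-1237) = I*√1237 ≈ 35.171*I)
P = -747154150/51499 (P = -(43750 + 747110400)/(7*(32483 - 25126)) = -747154150/(7*7357) = -⅐*747154150/7357 = -747154150/51499 ≈ -14508.)
1/(P + B) = 1/(-747154150/51499 + I*√1237)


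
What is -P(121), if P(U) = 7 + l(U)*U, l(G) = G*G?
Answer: -1771568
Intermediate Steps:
l(G) = G**2
P(U) = 7 + U**3 (P(U) = 7 + U**2*U = 7 + U**3)
-P(121) = -(7 + 121**3) = -(7 + 1771561) = -1*1771568 = -1771568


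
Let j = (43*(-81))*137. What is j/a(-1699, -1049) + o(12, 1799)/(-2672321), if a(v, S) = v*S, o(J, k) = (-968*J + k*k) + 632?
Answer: -7023656757558/4762746774571 ≈ -1.4747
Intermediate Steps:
o(J, k) = 632 + k² - 968*J (o(J, k) = (-968*J + k²) + 632 = (k² - 968*J) + 632 = 632 + k² - 968*J)
j = -477171 (j = -3483*137 = -477171)
a(v, S) = S*v
j/a(-1699, -1049) + o(12, 1799)/(-2672321) = -477171/((-1049*(-1699))) + (632 + 1799² - 968*12)/(-2672321) = -477171/1782251 + (632 + 3236401 - 11616)*(-1/2672321) = -477171*1/1782251 + 3225417*(-1/2672321) = -477171/1782251 - 3225417/2672321 = -7023656757558/4762746774571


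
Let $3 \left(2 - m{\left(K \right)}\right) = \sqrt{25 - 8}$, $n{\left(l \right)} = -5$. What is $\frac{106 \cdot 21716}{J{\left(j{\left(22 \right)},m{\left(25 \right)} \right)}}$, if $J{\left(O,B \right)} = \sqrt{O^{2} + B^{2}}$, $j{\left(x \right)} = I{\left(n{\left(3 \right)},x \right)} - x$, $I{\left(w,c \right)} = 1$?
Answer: $\frac{3452844 \sqrt{2}}{\sqrt{2011 - 6 \sqrt{17}}} \approx 1.0957 \cdot 10^{5}$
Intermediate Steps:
$j{\left(x \right)} = 1 - x$
$m{\left(K \right)} = 2 - \frac{\sqrt{17}}{3}$ ($m{\left(K \right)} = 2 - \frac{\sqrt{25 - 8}}{3} = 2 - \frac{\sqrt{17}}{3}$)
$J{\left(O,B \right)} = \sqrt{B^{2} + O^{2}}$
$\frac{106 \cdot 21716}{J{\left(j{\left(22 \right)},m{\left(25 \right)} \right)}} = \frac{106 \cdot 21716}{\sqrt{\left(2 - \frac{\sqrt{17}}{3}\right)^{2} + \left(1 - 22\right)^{2}}} = \frac{2301896}{\sqrt{\left(2 - \frac{\sqrt{17}}{3}\right)^{2} + \left(1 - 22\right)^{2}}} = \frac{2301896}{\sqrt{\left(2 - \frac{\sqrt{17}}{3}\right)^{2} + \left(-21\right)^{2}}} = \frac{2301896}{\sqrt{\left(2 - \frac{\sqrt{17}}{3}\right)^{2} + 441}} = \frac{2301896}{\sqrt{441 + \left(2 - \frac{\sqrt{17}}{3}\right)^{2}}}$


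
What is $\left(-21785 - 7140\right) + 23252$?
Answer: $-5673$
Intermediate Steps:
$\left(-21785 - 7140\right) + 23252 = -28925 + 23252 = -5673$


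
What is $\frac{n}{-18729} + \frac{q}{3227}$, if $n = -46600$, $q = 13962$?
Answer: $\frac{411872498}{60438483} \approx 6.8147$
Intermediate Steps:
$\frac{n}{-18729} + \frac{q}{3227} = - \frac{46600}{-18729} + \frac{13962}{3227} = \left(-46600\right) \left(- \frac{1}{18729}\right) + 13962 \cdot \frac{1}{3227} = \frac{46600}{18729} + \frac{13962}{3227} = \frac{411872498}{60438483}$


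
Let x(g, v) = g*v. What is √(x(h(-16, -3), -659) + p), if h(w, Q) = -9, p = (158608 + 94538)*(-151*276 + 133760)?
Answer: √23310702195 ≈ 1.5268e+5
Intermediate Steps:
p = 23310696264 (p = 253146*(-41676 + 133760) = 253146*92084 = 23310696264)
√(x(h(-16, -3), -659) + p) = √(-9*(-659) + 23310696264) = √(5931 + 23310696264) = √23310702195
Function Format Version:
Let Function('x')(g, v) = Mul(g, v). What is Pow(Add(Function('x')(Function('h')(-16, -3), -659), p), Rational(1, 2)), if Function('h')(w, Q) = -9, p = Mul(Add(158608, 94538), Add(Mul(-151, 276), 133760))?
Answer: Pow(23310702195, Rational(1, 2)) ≈ 1.5268e+5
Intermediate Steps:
p = 23310696264 (p = Mul(253146, Add(-41676, 133760)) = Mul(253146, 92084) = 23310696264)
Pow(Add(Function('x')(Function('h')(-16, -3), -659), p), Rational(1, 2)) = Pow(Add(Mul(-9, -659), 23310696264), Rational(1, 2)) = Pow(Add(5931, 23310696264), Rational(1, 2)) = Pow(23310702195, Rational(1, 2))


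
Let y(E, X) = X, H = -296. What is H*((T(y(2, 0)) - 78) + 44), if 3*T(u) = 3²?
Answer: 9176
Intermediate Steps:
T(u) = 3 (T(u) = (⅓)*3² = (⅓)*9 = 3)
H*((T(y(2, 0)) - 78) + 44) = -296*((3 - 78) + 44) = -296*(-75 + 44) = -296*(-31) = 9176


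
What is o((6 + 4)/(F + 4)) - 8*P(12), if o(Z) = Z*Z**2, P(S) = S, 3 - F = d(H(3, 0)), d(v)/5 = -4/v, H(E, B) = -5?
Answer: -1592/27 ≈ -58.963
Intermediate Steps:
d(v) = -20/v (d(v) = 5*(-4/v) = -20/v)
F = -1 (F = 3 - (-20)/(-5) = 3 - (-20)*(-1)/5 = 3 - 1*4 = 3 - 4 = -1)
o(Z) = Z**3
o((6 + 4)/(F + 4)) - 8*P(12) = ((6 + 4)/(-1 + 4))**3 - 8*12 = (10/3)**3 - 96 = 1000/27 - 96 = -1592/27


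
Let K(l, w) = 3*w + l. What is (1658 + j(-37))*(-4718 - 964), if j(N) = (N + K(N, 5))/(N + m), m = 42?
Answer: -46768542/5 ≈ -9.3537e+6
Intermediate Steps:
K(l, w) = l + 3*w
j(N) = (15 + 2*N)/(42 + N) (j(N) = (N + (N + 3*5))/(N + 42) = (N + (N + 15))/(42 + N) = (N + (15 + N))/(42 + N) = (15 + 2*N)/(42 + N))
(1658 + j(-37))*(-4718 - 964) = (1658 + (15 + 2*(-37))/(42 - 37))*(-4718 - 964) = (1658 + (15 - 74)/5)*(-5682) = (1658 + (⅕)*(-59))*(-5682) = (1658 - 59/5)*(-5682) = (8231/5)*(-5682) = -46768542/5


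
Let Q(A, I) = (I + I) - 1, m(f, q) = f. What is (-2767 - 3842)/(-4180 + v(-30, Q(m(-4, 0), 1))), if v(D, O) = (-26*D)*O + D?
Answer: 6609/3430 ≈ 1.9268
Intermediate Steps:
Q(A, I) = -1 + 2*I (Q(A, I) = 2*I - 1 = -1 + 2*I)
v(D, O) = D - 26*D*O (v(D, O) = -26*D*O + D = D - 26*D*O)
(-2767 - 3842)/(-4180 + v(-30, Q(m(-4, 0), 1))) = (-2767 - 3842)/(-4180 - 30*(1 - 26*(-1 + 2*1))) = -6609/(-4180 - 30*(1 - 26*(-1 + 2))) = -6609/(-4180 - 30*(1 - 26*1)) = -6609/(-4180 - 30*(1 - 26)) = -6609/(-4180 - 30*(-25)) = -6609/(-4180 + 750) = -6609/(-3430) = -6609*(-1/3430) = 6609/3430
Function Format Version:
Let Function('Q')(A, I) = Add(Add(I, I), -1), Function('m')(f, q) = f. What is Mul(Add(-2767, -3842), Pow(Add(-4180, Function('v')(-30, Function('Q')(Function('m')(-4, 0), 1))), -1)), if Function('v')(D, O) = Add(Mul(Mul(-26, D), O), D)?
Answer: Rational(6609, 3430) ≈ 1.9268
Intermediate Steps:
Function('Q')(A, I) = Add(-1, Mul(2, I)) (Function('Q')(A, I) = Add(Mul(2, I), -1) = Add(-1, Mul(2, I)))
Function('v')(D, O) = Add(D, Mul(-26, D, O)) (Function('v')(D, O) = Add(Mul(-26, D, O), D) = Add(D, Mul(-26, D, O)))
Mul(Add(-2767, -3842), Pow(Add(-4180, Function('v')(-30, Function('Q')(Function('m')(-4, 0), 1))), -1)) = Mul(Add(-2767, -3842), Pow(Add(-4180, Mul(-30, Add(1, Mul(-26, Add(-1, Mul(2, 1)))))), -1)) = Mul(-6609, Pow(Add(-4180, Mul(-30, Add(1, Mul(-26, Add(-1, 2))))), -1)) = Mul(-6609, Pow(Add(-4180, Mul(-30, Add(1, Mul(-26, 1)))), -1)) = Mul(-6609, Pow(Add(-4180, Mul(-30, Add(1, -26))), -1)) = Mul(-6609, Pow(Add(-4180, Mul(-30, -25)), -1)) = Mul(-6609, Pow(Add(-4180, 750), -1)) = Mul(-6609, Pow(-3430, -1)) = Mul(-6609, Rational(-1, 3430)) = Rational(6609, 3430)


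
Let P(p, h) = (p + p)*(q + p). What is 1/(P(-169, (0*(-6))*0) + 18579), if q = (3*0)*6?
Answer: 1/75701 ≈ 1.3210e-5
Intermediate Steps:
q = 0 (q = 0*6 = 0)
P(p, h) = 2*p² (P(p, h) = (p + p)*(0 + p) = (2*p)*p = 2*p²)
1/(P(-169, (0*(-6))*0) + 18579) = 1/(2*(-169)² + 18579) = 1/(2*28561 + 18579) = 1/(57122 + 18579) = 1/75701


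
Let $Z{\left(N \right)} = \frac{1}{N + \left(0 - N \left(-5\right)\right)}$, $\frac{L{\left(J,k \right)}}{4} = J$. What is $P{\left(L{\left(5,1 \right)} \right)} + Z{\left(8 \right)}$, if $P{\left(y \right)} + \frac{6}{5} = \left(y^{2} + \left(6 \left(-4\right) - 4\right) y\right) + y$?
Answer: $- \frac{33883}{240} \approx -141.18$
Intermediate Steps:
$L{\left(J,k \right)} = 4 J$
$Z{\left(N \right)} = \frac{1}{6 N}$ ($Z{\left(N \right)} = \frac{1}{N + \left(0 - - 5 N\right)} = \frac{1}{N + \left(0 + 5 N\right)} = \frac{1}{N + 5 N} = \frac{1}{6 N}$)
$P{\left(y \right)} = - \frac{6}{5} + y^{2} - 27 y$ ($P{\left(y \right)} = - \frac{6}{5} + \left(\left(y^{2} + \left(6 \left(-4\right) - 4\right) y\right) + y\right) = - \frac{6}{5} + \left(\left(y^{2} + \left(-24 - 4\right) y\right) + y\right) = - \frac{6}{5} + \left(\left(y^{2} - 28 y\right) + y\right) = - \frac{6}{5} + \left(y^{2} - 27 y\right) = - \frac{6}{5} + y^{2} - 27 y$)
$P{\left(L{\left(5,1 \right)} \right)} + Z{\left(8 \right)} = \left(- \frac{6}{5} + \left(4 \cdot 5\right)^{2} - 27 \cdot 4 \cdot 5\right) + \frac{1}{6 \cdot 8} = \left(- \frac{6}{5} + 20^{2} - 540\right) + \frac{1}{6} \cdot \frac{1}{8} = \left(- \frac{6}{5} + 400 - 540\right) + \frac{1}{48} = - \frac{706}{5} + \frac{1}{48} = - \frac{33883}{240}$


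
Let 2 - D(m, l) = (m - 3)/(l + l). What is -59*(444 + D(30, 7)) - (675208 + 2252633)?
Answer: -41356577/14 ≈ -2.9540e+6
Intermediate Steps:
D(m, l) = 2 - (-3 + m)/(2*l) (D(m, l) = 2 - (m - 3)/(l + l) = 2 - (-3 + m)/(2*l))
-59*(444 + D(30, 7)) - (675208 + 2252633) = -59*(444 + (1/2)*(3 - 1*30 + 4*7)/7) - (675208 + 2252633) = -59*(444 + (1/2)*(1/7)*(3 - 30 + 28)) - 1*2927841 = -59*(444 + (1/2)*(1/7)*1) - 2927841 = -59*(444 + 1/14) - 2927841 = -59*6217/14 - 2927841 = -366803/14 - 2927841 = -41356577/14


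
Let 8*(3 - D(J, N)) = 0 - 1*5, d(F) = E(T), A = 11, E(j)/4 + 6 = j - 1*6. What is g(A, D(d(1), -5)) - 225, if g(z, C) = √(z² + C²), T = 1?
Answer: -225 + √8585/8 ≈ -213.42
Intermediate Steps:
E(j) = -48 + 4*j (E(j) = -24 + 4*(j - 1*6) = -24 + 4*(j - 6) = -24 + 4*(-6 + j) = -24 + (-24 + 4*j) = -48 + 4*j)
d(F) = -44 (d(F) = -48 + 4*1 = -48 + 4 = -44)
D(J, N) = 29/8 (D(J, N) = 3 - (0 - 1*5)/8 = 3 - (0 - 5)/8 = 3 - ⅛*(-5) = 3 + 5/8 = 29/8)
g(z, C) = √(C² + z²)
g(A, D(d(1), -5)) - 225 = √((29/8)² + 11²) - 225 = √(841/64 + 121) - 225 = √(8585/64) - 225 = √8585/8 - 225 = -225 + √8585/8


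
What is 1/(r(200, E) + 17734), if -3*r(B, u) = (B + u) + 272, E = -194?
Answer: 3/52924 ≈ 5.6685e-5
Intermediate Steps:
r(B, u) = -272/3 - B/3 - u/3 (r(B, u) = -((B + u) + 272)/3 = -(272 + B + u)/3 = -272/3 - B/3 - u/3)
1/(r(200, E) + 17734) = 1/((-272/3 - 1/3*200 - 1/3*(-194)) + 17734) = 1/((-272/3 - 200/3 + 194/3) + 17734) = 1/(-278/3 + 17734) = 1/(52924/3) = 3/52924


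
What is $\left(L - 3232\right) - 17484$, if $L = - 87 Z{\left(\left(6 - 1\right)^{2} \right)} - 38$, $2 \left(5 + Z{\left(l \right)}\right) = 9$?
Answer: $- \frac{41421}{2} \approx -20711.0$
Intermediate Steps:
$Z{\left(l \right)} = - \frac{1}{2}$ ($Z{\left(l \right)} = -5 + \frac{1}{2} \cdot 9 = -5 + \frac{9}{2} = - \frac{1}{2}$)
$L = \frac{11}{2}$ ($L = \left(-87\right) \left(- \frac{1}{2}\right) - 38 = \frac{87}{2} - 38 = \frac{11}{2} \approx 5.5$)
$\left(L - 3232\right) - 17484 = \left(\frac{11}{2} - 3232\right) - 17484 = - \frac{6453}{2} - 17484 = - \frac{41421}{2}$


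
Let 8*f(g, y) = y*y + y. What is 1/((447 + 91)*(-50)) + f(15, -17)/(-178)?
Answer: -457389/2394100 ≈ -0.19105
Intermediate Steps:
f(g, y) = y/8 + y²/8 (f(g, y) = (y*y + y)/8 = (y² + y)/8 = (y + y²)/8 = y/8 + y²/8)
1/((447 + 91)*(-50)) + f(15, -17)/(-178) = 1/((447 + 91)*(-50)) + ((⅛)*(-17)*(1 - 17))/(-178) = -1/50/538 + ((⅛)*(-17)*(-16))*(-1/178) = (1/538)*(-1/50) + 34*(-1/178) = -1/26900 - 17/89 = -457389/2394100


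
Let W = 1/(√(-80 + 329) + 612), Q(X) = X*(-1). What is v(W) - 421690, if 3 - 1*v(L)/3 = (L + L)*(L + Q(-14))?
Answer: -6564017291806127/15566305225 + 3494236*√249/15566305225 ≈ -4.2168e+5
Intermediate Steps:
Q(X) = -X
W = 1/(612 + √249) (W = 1/(√249 + 612) = 1/(612 + √249) ≈ 0.0015929)
v(L) = 9 - 6*L*(14 + L) (v(L) = 9 - 3*(L + L)*(L - 1*(-14)) = 9 - 3*2*L*(L + 14) = 9 - 3*2*L*(14 + L) = 9 - 6*L*(14 + L))
v(W) - 421690 = (9 - 84*(204/124765 - √249/374295) - 6*(204/124765 - √249/374295)²) - 421690 = (9 + (-17136/124765 + 28*√249/124765) - 6*(204/124765 - √249/374295)²) - 421690 = (1105749/124765 - 6*(204/124765 - √249/374295)² + 28*√249/124765) - 421690 = -52611047101/124765 - 6*(204/124765 - √249/374295)² + 28*√249/124765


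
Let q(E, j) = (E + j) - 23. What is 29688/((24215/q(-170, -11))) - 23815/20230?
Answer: -24619336237/97973890 ≈ -251.28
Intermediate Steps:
q(E, j) = -23 + E + j
29688/((24215/q(-170, -11))) - 23815/20230 = 29688/((24215/(-23 - 170 - 11))) - 23815/20230 = 29688/((24215/(-204))) - 23815*1/20230 = 29688/((24215*(-1/204))) - 4763/4046 = 29688/(-24215/204) - 4763/4046 = 29688*(-204/24215) - 4763/4046 = -6056352/24215 - 4763/4046 = -24619336237/97973890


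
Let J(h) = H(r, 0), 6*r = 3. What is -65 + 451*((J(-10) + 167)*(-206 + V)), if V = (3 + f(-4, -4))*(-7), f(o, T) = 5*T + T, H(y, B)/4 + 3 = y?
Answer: -4177678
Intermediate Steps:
r = ½ (r = (⅙)*3 = ½ ≈ 0.50000)
H(y, B) = -12 + 4*y
J(h) = -10 (J(h) = -12 + 4*(½) = -12 + 2 = -10)
f(o, T) = 6*T
V = 147 (V = (3 + 6*(-4))*(-7) = (3 - 24)*(-7) = -21*(-7) = 147)
-65 + 451*((J(-10) + 167)*(-206 + V)) = -65 + 451*((-10 + 167)*(-206 + 147)) = -65 + 451*(157*(-59)) = -65 + 451*(-9263) = -65 - 4177613 = -4177678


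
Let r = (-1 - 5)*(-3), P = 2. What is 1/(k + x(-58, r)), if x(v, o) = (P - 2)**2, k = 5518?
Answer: 1/5518 ≈ 0.00018123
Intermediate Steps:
r = 18 (r = -6*(-3) = 18)
x(v, o) = 0 (x(v, o) = (2 - 2)**2 = 0**2 = 0)
1/(k + x(-58, r)) = 1/(5518 + 0) = 1/5518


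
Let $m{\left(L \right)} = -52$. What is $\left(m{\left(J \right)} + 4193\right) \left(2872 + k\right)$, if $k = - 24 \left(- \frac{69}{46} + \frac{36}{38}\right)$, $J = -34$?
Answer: $\frac{227009620}{19} \approx 1.1948 \cdot 10^{7}$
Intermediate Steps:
$k = \frac{252}{19}$ ($k = - 24 \left(\left(-69\right) \frac{1}{46} + 36 \cdot \frac{1}{38}\right) = - 24 \left(- \frac{3}{2} + \frac{18}{19}\right) = \left(-24\right) \left(- \frac{21}{38}\right) = \frac{252}{19} \approx 13.263$)
$\left(m{\left(J \right)} + 4193\right) \left(2872 + k\right) = \left(-52 + 4193\right) \left(2872 + \frac{252}{19}\right) = 4141 \cdot \frac{54820}{19} = \frac{227009620}{19}$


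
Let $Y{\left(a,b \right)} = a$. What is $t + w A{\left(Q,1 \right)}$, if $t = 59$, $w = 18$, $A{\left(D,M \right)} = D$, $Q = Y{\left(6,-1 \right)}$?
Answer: $167$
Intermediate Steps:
$Q = 6$
$t + w A{\left(Q,1 \right)} = 59 + 18 \cdot 6 = 59 + 108 = 167$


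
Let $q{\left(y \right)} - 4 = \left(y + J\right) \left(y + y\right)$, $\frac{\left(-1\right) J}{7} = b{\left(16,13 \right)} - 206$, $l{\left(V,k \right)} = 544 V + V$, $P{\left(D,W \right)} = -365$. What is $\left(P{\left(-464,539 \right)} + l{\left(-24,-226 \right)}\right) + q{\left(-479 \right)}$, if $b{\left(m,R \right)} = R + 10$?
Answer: $-781757$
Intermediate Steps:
$l{\left(V,k \right)} = 545 V$
$b{\left(m,R \right)} = 10 + R$
$J = 1281$ ($J = - 7 \left(\left(10 + 13\right) - 206\right) = - 7 \left(23 - 206\right) = \left(-7\right) \left(-183\right) = 1281$)
$q{\left(y \right)} = 4 + 2 y \left(1281 + y\right)$ ($q{\left(y \right)} = 4 + \left(y + 1281\right) \left(y + y\right) = 4 + \left(1281 + y\right) 2 y = 4 + 2 y \left(1281 + y\right)$)
$\left(P{\left(-464,539 \right)} + l{\left(-24,-226 \right)}\right) + q{\left(-479 \right)} = \left(-365 + 545 \left(-24\right)\right) + \left(4 + 2 \left(-479\right)^{2} + 2562 \left(-479\right)\right) = \left(-365 - 13080\right) + \left(4 + 2 \cdot 229441 - 1227198\right) = -13445 + \left(4 + 458882 - 1227198\right) = -13445 - 768312 = -781757$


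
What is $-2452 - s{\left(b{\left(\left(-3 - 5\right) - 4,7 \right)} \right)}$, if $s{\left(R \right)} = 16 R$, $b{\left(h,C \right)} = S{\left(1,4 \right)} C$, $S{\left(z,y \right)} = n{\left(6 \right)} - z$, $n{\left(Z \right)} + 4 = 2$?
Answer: $-2116$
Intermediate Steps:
$n{\left(Z \right)} = -2$ ($n{\left(Z \right)} = -4 + 2 = -2$)
$S{\left(z,y \right)} = -2 - z$
$b{\left(h,C \right)} = - 3 C$ ($b{\left(h,C \right)} = \left(-2 - 1\right) C = - 3 C$)
$-2452 - s{\left(b{\left(\left(-3 - 5\right) - 4,7 \right)} \right)} = -2452 - 16 \left(\left(-3\right) 7\right) = -2452 - 16 \left(-21\right) = -2452 - -336 = -2452 + 336 = -2116$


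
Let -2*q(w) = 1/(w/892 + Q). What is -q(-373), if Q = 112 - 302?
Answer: -446/169853 ≈ -0.0026258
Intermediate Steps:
Q = -190
q(w) = -1/(2*(-190 + w/892)) (q(w) = -1/(2*(w/892 - 190)) = -1/(2*(-190 + w/892)))
-q(-373) = -(-446)/(-169480 - 373) = -(-446)/(-169853) = -(-446)*(-1)/169853 = -1*446/169853 = -446/169853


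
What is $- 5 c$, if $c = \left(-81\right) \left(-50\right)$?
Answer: $-20250$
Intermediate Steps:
$c = 4050$
$- 5 c = \left(-5\right) 4050 = -20250$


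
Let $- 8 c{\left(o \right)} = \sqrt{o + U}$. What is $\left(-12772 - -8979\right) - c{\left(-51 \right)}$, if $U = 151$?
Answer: $- \frac{15167}{4} \approx -3791.8$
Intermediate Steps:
$c{\left(o \right)} = - \frac{\sqrt{151 + o}}{8}$ ($c{\left(o \right)} = - \frac{\sqrt{o + 151}}{8} = - \frac{\sqrt{151 + o}}{8}$)
$\left(-12772 - -8979\right) - c{\left(-51 \right)} = \left(-12772 - -8979\right) - - \frac{\sqrt{151 - 51}}{8} = \left(-12772 + 8979\right) - - \frac{\sqrt{100}}{8} = -3793 - \left(- \frac{1}{8}\right) 10 = -3793 - - \frac{5}{4} = -3793 + \frac{5}{4} = - \frac{15167}{4}$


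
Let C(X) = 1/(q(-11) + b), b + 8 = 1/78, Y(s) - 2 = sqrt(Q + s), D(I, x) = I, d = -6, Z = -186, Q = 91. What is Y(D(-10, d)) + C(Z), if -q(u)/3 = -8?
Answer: 13817/1249 ≈ 11.062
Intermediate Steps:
q(u) = 24 (q(u) = -3*(-8) = 24)
Y(s) = 2 + sqrt(91 + s)
b = -623/78 (b = -8 + 1/78 = -623/78 ≈ -7.9872)
C(X) = 78/1249 (C(X) = 1/(24 - 623/78) = 1/(1249/78) = 78/1249)
Y(D(-10, d)) + C(Z) = (2 + sqrt(91 - 10)) + 78/1249 = (2 + sqrt(81)) + 78/1249 = (2 + 9) + 78/1249 = 11 + 78/1249 = 13817/1249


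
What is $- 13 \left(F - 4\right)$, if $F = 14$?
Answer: $-130$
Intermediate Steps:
$- 13 \left(F - 4\right) = - 13 \left(14 - 4\right) = \left(-13\right) 10 = -130$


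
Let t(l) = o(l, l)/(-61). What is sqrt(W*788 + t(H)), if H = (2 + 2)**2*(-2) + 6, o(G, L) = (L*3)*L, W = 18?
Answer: 2*sqrt(13163739)/61 ≈ 118.96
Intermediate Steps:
o(G, L) = 3*L**2 (o(G, L) = (3*L)*L = 3*L**2)
H = -26 (H = 4**2*(-2) + 6 = 16*(-2) + 6 = -32 + 6 = -26)
t(l) = -3*l**2/61 (t(l) = (3*l**2)/(-61) = (3*l**2)*(-1/61) = -3*l**2/61)
sqrt(W*788 + t(H)) = sqrt(18*788 - 3/61*(-26)**2) = sqrt(14184 - 3/61*676) = sqrt(14184 - 2028/61) = sqrt(863196/61) = 2*sqrt(13163739)/61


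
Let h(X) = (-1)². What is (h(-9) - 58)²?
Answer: 3249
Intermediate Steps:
h(X) = 1
(h(-9) - 58)² = (1 - 58)² = (-57)² = 3249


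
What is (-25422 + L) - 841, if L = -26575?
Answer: -52838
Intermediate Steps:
(-25422 + L) - 841 = (-25422 - 26575) - 841 = -51997 - 841 = -52838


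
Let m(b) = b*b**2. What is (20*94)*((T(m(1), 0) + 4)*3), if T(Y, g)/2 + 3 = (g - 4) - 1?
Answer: -67680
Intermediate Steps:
m(b) = b**3
T(Y, g) = -16 + 2*g (T(Y, g) = -6 + 2*((g - 4) - 1) = -6 + 2*((-4 + g) - 1) = -6 + 2*(-5 + g) = -6 + (-10 + 2*g) = -16 + 2*g)
(20*94)*((T(m(1), 0) + 4)*3) = (20*94)*(((-16 + 2*0) + 4)*3) = 1880*(((-16 + 0) + 4)*3) = 1880*((-16 + 4)*3) = 1880*(-12*3) = 1880*(-36) = -67680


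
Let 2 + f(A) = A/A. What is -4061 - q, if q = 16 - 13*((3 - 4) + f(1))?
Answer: -4103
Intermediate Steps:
f(A) = -1 (f(A) = -2 + A/A = -2 + 1 = -1)
q = 42 (q = 16 - 13*((3 - 4) - 1) = 16 - 13*(-1 - 1) = 16 - 13*(-2) = 16 + 26 = 42)
-4061 - q = -4061 - 1*42 = -4061 - 42 = -4103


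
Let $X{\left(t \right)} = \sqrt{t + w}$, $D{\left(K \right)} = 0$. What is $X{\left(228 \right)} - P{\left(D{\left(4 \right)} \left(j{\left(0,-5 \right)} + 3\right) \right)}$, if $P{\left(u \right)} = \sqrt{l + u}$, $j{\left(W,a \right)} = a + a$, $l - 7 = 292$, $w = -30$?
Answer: $- \sqrt{299} + 3 \sqrt{22} \approx -3.2204$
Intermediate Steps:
$l = 299$ ($l = 7 + 292 = 299$)
$j{\left(W,a \right)} = 2 a$
$X{\left(t \right)} = \sqrt{-30 + t}$ ($X{\left(t \right)} = \sqrt{t - 30} = \sqrt{-30 + t}$)
$P{\left(u \right)} = \sqrt{299 + u}$
$X{\left(228 \right)} - P{\left(D{\left(4 \right)} \left(j{\left(0,-5 \right)} + 3\right) \right)} = \sqrt{-30 + 228} - \sqrt{299 + 0 \left(2 \left(-5\right) + 3\right)} = \sqrt{198} - \sqrt{299 + 0 \left(-10 + 3\right)} = 3 \sqrt{22} - \sqrt{299 + 0 \left(-7\right)} = 3 \sqrt{22} - \sqrt{299 + 0} = 3 \sqrt{22} - \sqrt{299} = - \sqrt{299} + 3 \sqrt{22}$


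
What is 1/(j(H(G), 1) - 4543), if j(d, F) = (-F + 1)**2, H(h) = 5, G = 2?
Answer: -1/4543 ≈ -0.00022012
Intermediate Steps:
j(d, F) = (1 - F)**2
1/(j(H(G), 1) - 4543) = 1/((-1 + 1)**2 - 4543) = 1/(0**2 - 4543) = 1/(0 - 4543) = 1/(-4543) = -1/4543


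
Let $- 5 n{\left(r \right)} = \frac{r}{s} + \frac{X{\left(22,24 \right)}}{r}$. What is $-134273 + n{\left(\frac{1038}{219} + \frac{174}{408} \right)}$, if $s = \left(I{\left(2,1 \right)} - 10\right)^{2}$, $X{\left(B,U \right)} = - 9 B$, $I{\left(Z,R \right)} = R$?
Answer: $- \frac{6922348182466477}{51557220900} \approx -1.3427 \cdot 10^{5}$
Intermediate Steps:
$s = 81$ ($s = \left(1 - 10\right)^{2} = \left(-9\right)^{2} = 81$)
$n{\left(r \right)} = - \frac{r}{405} + \frac{198}{5 r}$ ($n{\left(r \right)} = - \frac{\frac{r}{81} + \frac{\left(-9\right) 22}{r}}{5} = - \frac{r \frac{1}{81} - \frac{198}{r}}{5} = - \frac{\frac{r}{81} - \frac{198}{r}}{5} = - \frac{- \frac{198}{r} + \frac{r}{81}}{5} = - \frac{r}{405} + \frac{198}{5 r}$)
$-134273 + n{\left(\frac{1038}{219} + \frac{174}{408} \right)} = -134273 + \frac{16038 - \left(\frac{1038}{219} + \frac{174}{408}\right)^{2}}{405 \left(\frac{1038}{219} + \frac{174}{408}\right)} = -134273 + \frac{16038 - \left(1038 \cdot \frac{1}{219} + 174 \cdot \frac{1}{408}\right)^{2}}{405 \left(1038 \cdot \frac{1}{219} + 174 \cdot \frac{1}{408}\right)} = -134273 + \frac{16038 - \left(\frac{346}{73} + \frac{29}{68}\right)^{2}}{405 \left(\frac{346}{73} + \frac{29}{68}\right)} = -134273 + \frac{16038 - \left(\frac{25645}{4964}\right)^{2}}{405 \cdot \frac{25645}{4964}} = -134273 + \frac{1}{405} \cdot \frac{4964}{25645} \left(16038 - \frac{657666025}{24641296}\right) = -134273 + \frac{1}{405} \cdot \frac{4964}{25645} \cdot \frac{394539439223}{24641296} = -134273 + \frac{394539439223}{51557220900} = - \frac{6922348182466477}{51557220900}$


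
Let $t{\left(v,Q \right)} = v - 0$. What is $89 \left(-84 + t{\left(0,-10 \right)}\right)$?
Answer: $-7476$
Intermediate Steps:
$t{\left(v,Q \right)} = v$ ($t{\left(v,Q \right)} = v + 0 = v$)
$89 \left(-84 + t{\left(0,-10 \right)}\right) = 89 \left(-84 + 0\right) = 89 \left(-84\right) = -7476$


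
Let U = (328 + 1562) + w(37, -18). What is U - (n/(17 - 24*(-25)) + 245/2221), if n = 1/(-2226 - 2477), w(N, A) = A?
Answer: 12063934026938/6444788971 ≈ 1871.9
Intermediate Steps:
n = -1/4703 (n = 1/(-4703) = -1/4703 ≈ -0.00021263)
U = 1872 (U = (328 + 1562) - 18 = 1890 - 18 = 1872)
U - (n/(17 - 24*(-25)) + 245/2221) = 1872 - (-1/(4703*(17 - 24*(-25))) + 245/2221) = 1872 - (-1/(4703*(17 + 600)) + 245*(1/2221)) = 1872 - (-1/4703/617 + 245/2221) = 1872 - (-1/4703*1/617 + 245/2221) = 1872 - (-1/2901751 + 245/2221) = 1872 - 1*710926774/6444788971 = 1872 - 710926774/6444788971 = 12063934026938/6444788971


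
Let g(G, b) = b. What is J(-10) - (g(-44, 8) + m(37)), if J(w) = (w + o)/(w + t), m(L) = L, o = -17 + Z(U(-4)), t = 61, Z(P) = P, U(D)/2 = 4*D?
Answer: -2354/51 ≈ -46.157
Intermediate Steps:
U(D) = 8*D (U(D) = 2*(4*D) = 8*D)
o = -49 (o = -17 + 8*(-4) = -17 - 32 = -49)
J(w) = (-49 + w)/(61 + w) (J(w) = (w - 49)/(w + 61) = (-49 + w)/(61 + w))
J(-10) - (g(-44, 8) + m(37)) = (-49 - 10)/(61 - 10) - (8 + 37) = -59/51 - 1*45 = (1/51)*(-59) - 45 = -59/51 - 45 = -2354/51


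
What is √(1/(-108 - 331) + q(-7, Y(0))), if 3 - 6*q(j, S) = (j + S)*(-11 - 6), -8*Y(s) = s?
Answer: I*√33537405/1317 ≈ 4.3972*I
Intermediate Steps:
Y(s) = -s/8
q(j, S) = ½ + 17*S/6 + 17*j/6 (q(j, S) = ½ - (j + S)*(-11 - 6)/6 = ½ - (S + j)*(-17)/6 = ½ - (-17*S - 17*j)/6 = ½ + (17*S/6 + 17*j/6) = ½ + 17*S/6 + 17*j/6)
√(1/(-108 - 331) + q(-7, Y(0))) = √(1/(-108 - 331) + (½ + 17*(-⅛*0)/6 + (17/6)*(-7))) = √(1/(-439) + (½ + (17/6)*0 - 119/6)) = √(-1/439 + (½ + 0 - 119/6)) = √(-1/439 - 58/3) = √(-25465/1317) = I*√33537405/1317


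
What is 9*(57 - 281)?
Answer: -2016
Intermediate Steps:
9*(57 - 281) = 9*(-224) = -2016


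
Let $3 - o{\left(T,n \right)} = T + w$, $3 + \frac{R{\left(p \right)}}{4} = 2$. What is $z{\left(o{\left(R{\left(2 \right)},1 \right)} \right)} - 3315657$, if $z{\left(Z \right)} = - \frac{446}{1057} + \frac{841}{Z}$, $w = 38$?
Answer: $- \frac{108645035682}{32767} \approx -3.3157 \cdot 10^{6}$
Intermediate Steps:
$R{\left(p \right)} = -4$ ($R{\left(p \right)} = -12 + 4 \cdot 2 = -12 + 8 = -4$)
$o{\left(T,n \right)} = -35 - T$ ($o{\left(T,n \right)} = 3 - \left(T + 38\right) = 3 - \left(38 + T\right) = -35 - T$)
$z{\left(Z \right)} = - \frac{446}{1057} + \frac{841}{Z}$ ($z{\left(Z \right)} = \left(-446\right) \frac{1}{1057} + \frac{841}{Z} = - \frac{446}{1057} + \frac{841}{Z}$)
$z{\left(o{\left(R{\left(2 \right)},1 \right)} \right)} - 3315657 = \left(- \frac{446}{1057} + \frac{841}{-35 - -4}\right) - 3315657 = \left(- \frac{446}{1057} + \frac{841}{-35 + 4}\right) - 3315657 = \left(- \frac{446}{1057} + \frac{841}{-31}\right) - 3315657 = \left(- \frac{446}{1057} + 841 \left(- \frac{1}{31}\right)\right) - 3315657 = \left(- \frac{446}{1057} - \frac{841}{31}\right) - 3315657 = - \frac{902763}{32767} - 3315657 = - \frac{108645035682}{32767}$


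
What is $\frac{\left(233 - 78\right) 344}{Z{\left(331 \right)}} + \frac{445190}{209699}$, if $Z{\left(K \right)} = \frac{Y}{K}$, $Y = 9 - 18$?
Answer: $- \frac{3700956868370}{1887291} \approx -1.961 \cdot 10^{6}$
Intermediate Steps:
$Y = -9$ ($Y = 9 - 18 = -9$)
$Z{\left(K \right)} = - \frac{9}{K}$
$\frac{\left(233 - 78\right) 344}{Z{\left(331 \right)}} + \frac{445190}{209699} = \frac{\left(233 - 78\right) 344}{\left(-9\right) \frac{1}{331}} + \frac{445190}{209699} = \frac{155 \cdot 344}{\left(-9\right) \frac{1}{331}} + 445190 \cdot \frac{1}{209699} = \frac{53320}{- \frac{9}{331}} + \frac{445190}{209699} = 53320 \left(- \frac{331}{9}\right) + \frac{445190}{209699} = - \frac{17648920}{9} + \frac{445190}{209699} = - \frac{3700956868370}{1887291}$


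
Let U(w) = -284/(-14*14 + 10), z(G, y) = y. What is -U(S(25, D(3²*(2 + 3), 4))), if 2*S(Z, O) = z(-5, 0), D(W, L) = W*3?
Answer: -142/93 ≈ -1.5269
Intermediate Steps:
D(W, L) = 3*W
S(Z, O) = 0 (S(Z, O) = (½)*0 = 0)
U(w) = 142/93 (U(w) = -284/(-196 + 10) = -284/(-186) = -284*(-1/186) = 142/93)
-U(S(25, D(3²*(2 + 3), 4))) = -1*142/93 = -142/93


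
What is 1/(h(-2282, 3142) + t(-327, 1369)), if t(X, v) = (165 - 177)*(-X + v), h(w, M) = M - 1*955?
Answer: -1/18165 ≈ -5.5051e-5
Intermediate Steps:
h(w, M) = -955 + M (h(w, M) = M - 955 = -955 + M)
t(X, v) = -12*v + 12*X (t(X, v) = -12*(v - X) = -12*v + 12*X)
1/(h(-2282, 3142) + t(-327, 1369)) = 1/((-955 + 3142) + (-12*1369 + 12*(-327))) = 1/(2187 + (-16428 - 3924)) = 1/(2187 - 20352) = 1/(-18165) = -1/18165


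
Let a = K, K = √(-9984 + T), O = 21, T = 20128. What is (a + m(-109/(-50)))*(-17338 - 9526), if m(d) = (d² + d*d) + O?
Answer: -512175592/625 - 107456*√634 ≈ -3.5252e+6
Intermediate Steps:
K = 4*√634 (K = √(-9984 + 20128) = √10144 = 4*√634 ≈ 100.72)
a = 4*√634 ≈ 100.72
m(d) = 21 + 2*d² (m(d) = (d² + d*d) + 21 = (d² + d²) + 21 = 2*d² + 21 = 21 + 2*d²)
(a + m(-109/(-50)))*(-17338 - 9526) = (4*√634 + (21 + 2*(-109/(-50))²))*(-17338 - 9526) = (4*√634 + (21 + 2*(-109*(-1/50))²))*(-26864) = (4*√634 + (21 + 2*(109/50)²))*(-26864) = (4*√634 + (21 + 2*(11881/2500)))*(-26864) = (4*√634 + (21 + 11881/1250))*(-26864) = (4*√634 + 38131/1250)*(-26864) = (38131/1250 + 4*√634)*(-26864) = -512175592/625 - 107456*√634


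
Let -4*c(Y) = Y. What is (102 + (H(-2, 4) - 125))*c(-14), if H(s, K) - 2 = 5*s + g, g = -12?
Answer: -301/2 ≈ -150.50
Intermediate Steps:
c(Y) = -Y/4
H(s, K) = -10 + 5*s (H(s, K) = 2 + (5*s - 12) = 2 + (-12 + 5*s) = -10 + 5*s)
(102 + (H(-2, 4) - 125))*c(-14) = (102 + ((-10 + 5*(-2)) - 125))*(-¼*(-14)) = (102 + ((-10 - 10) - 125))*(7/2) = (102 + (-20 - 125))*(7/2) = (102 - 145)*(7/2) = -43*7/2 = -301/2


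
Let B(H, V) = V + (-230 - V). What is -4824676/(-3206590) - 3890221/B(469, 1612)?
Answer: 1247545343187/73751570 ≈ 16916.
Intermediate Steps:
B(H, V) = -230
-4824676/(-3206590) - 3890221/B(469, 1612) = -4824676/(-3206590) - 3890221/(-230) = -4824676*(-1/3206590) - 3890221*(-1/230) = 2412338/1603295 + 3890221/230 = 1247545343187/73751570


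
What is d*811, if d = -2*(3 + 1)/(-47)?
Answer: 6488/47 ≈ 138.04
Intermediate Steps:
d = 8/47 (d = -2*4*(-1/47) = -8*(-1/47) = 8/47 ≈ 0.17021)
d*811 = (8/47)*811 = 6488/47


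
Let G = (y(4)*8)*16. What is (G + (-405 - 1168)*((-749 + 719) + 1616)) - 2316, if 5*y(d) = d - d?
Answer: -2497094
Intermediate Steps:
y(d) = 0 (y(d) = (d - d)/5 = (1/5)*0 = 0)
G = 0 (G = (0*8)*16 = 0*16 = 0)
(G + (-405 - 1168)*((-749 + 719) + 1616)) - 2316 = (0 + (-405 - 1168)*((-749 + 719) + 1616)) - 2316 = (0 - 1573*(-30 + 1616)) - 2316 = (0 - 1573*1586) - 2316 = (0 - 2494778) - 2316 = -2494778 - 2316 = -2497094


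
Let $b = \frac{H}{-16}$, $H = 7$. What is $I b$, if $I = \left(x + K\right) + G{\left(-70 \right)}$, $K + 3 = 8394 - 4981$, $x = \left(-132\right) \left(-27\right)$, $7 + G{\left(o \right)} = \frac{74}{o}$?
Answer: $- \frac{15238}{5} \approx -3047.6$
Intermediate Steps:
$G{\left(o \right)} = -7 + \frac{74}{o}$
$b = - \frac{7}{16}$ ($b = \frac{7}{-16} = 7 \left(- \frac{1}{16}\right) = - \frac{7}{16} \approx -0.4375$)
$x = 3564$
$K = 3410$ ($K = -3 + \left(8394 - 4981\right) = -3 + 3413 = 3410$)
$I = \frac{243808}{35}$ ($I = \left(3564 + 3410\right) - \left(7 - \frac{74}{-70}\right) = 6974 + \left(-7 + 74 \left(- \frac{1}{70}\right)\right) = 6974 - \frac{282}{35} = \frac{243808}{35} \approx 6965.9$)
$I b = \frac{243808}{35} \left(- \frac{7}{16}\right) = - \frac{15238}{5}$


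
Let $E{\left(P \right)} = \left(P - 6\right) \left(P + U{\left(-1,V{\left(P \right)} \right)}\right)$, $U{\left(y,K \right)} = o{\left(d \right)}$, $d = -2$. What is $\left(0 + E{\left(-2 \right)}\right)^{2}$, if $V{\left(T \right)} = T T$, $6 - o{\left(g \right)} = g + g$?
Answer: $4096$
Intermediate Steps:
$o{\left(g \right)} = 6 - 2 g$ ($o{\left(g \right)} = 6 - \left(g + g\right) = 6 - 2 g$)
$V{\left(T \right)} = T^{2}$
$U{\left(y,K \right)} = 10$ ($U{\left(y,K \right)} = 6 - -4 = 6 + 4 = 10$)
$E{\left(P \right)} = \left(-6 + P\right) \left(10 + P\right)$ ($E{\left(P \right)} = \left(P - 6\right) \left(P + 10\right) = \left(-6 + P\right) \left(10 + P\right)$)
$\left(0 + E{\left(-2 \right)}\right)^{2} = \left(0 + \left(-60 + \left(-2\right)^{2} + 4 \left(-2\right)\right)\right)^{2} = \left(0 - 64\right)^{2} = \left(-64\right)^{2} = 4096$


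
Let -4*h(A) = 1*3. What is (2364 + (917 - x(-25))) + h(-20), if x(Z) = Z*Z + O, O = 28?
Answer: 10509/4 ≈ 2627.3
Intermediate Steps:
x(Z) = 28 + Z² (x(Z) = Z*Z + 28 = Z² + 28 = 28 + Z²)
h(A) = -¾ (h(A) = -3/4 = -¼*3 = -¾)
(2364 + (917 - x(-25))) + h(-20) = (2364 + (917 - (28 + (-25)²))) - ¾ = (2364 + (917 - (28 + 625))) - ¾ = (2364 + (917 - 1*653)) - ¾ = (2364 + (917 - 653)) - ¾ = (2364 + 264) - ¾ = 2628 - ¾ = 10509/4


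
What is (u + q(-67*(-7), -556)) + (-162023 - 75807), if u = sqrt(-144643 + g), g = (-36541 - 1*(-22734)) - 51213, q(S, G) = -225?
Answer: -238055 + I*sqrt(209663) ≈ -2.3806e+5 + 457.89*I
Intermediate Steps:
g = -65020 (g = (-36541 + 22734) - 51213 = -13807 - 51213 = -65020)
u = I*sqrt(209663) (u = sqrt(-144643 - 65020) = sqrt(-209663) = I*sqrt(209663) ≈ 457.89*I)
(u + q(-67*(-7), -556)) + (-162023 - 75807) = (I*sqrt(209663) - 225) + (-162023 - 75807) = (-225 + I*sqrt(209663)) - 237830 = -238055 + I*sqrt(209663)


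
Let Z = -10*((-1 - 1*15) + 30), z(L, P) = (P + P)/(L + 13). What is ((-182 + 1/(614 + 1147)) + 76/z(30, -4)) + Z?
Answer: -2572819/3522 ≈ -730.50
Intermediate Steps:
z(L, P) = 2*P/(13 + L) (z(L, P) = (2*P)/(13 + L) = 2*P/(13 + L))
Z = -140 (Z = -10*((-1 - 15) + 30) = -10*(-16 + 30) = -10*14 = -140)
((-182 + 1/(614 + 1147)) + 76/z(30, -4)) + Z = ((-182 + 1/(614 + 1147)) + 76/((2*(-4)/(13 + 30)))) - 140 = ((-182 + 1/1761) + 76/((2*(-4)/43))) - 140 = ((-182 + 1/1761) + 76/((2*(-4)*(1/43)))) - 140 = (-320501/1761 + 76/(-8/43)) - 140 = (-320501/1761 + 76*(-43/8)) - 140 = (-320501/1761 - 817/2) - 140 = -2079739/3522 - 140 = -2572819/3522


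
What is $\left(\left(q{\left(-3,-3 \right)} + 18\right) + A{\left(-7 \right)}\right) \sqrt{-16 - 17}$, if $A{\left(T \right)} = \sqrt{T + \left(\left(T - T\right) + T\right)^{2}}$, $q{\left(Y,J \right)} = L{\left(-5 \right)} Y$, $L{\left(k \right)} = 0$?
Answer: $i \sqrt{33} \left(18 + \sqrt{42}\right) \approx 140.63 i$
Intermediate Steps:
$q{\left(Y,J \right)} = 0$ ($q{\left(Y,J \right)} = 0 Y = 0$)
$A{\left(T \right)} = \sqrt{T + T^{2}}$ ($A{\left(T \right)} = \sqrt{T + \left(0 + T\right)^{2}} = \sqrt{T + T^{2}}$)
$\left(\left(q{\left(-3,-3 \right)} + 18\right) + A{\left(-7 \right)}\right) \sqrt{-16 - 17} = \left(\left(0 + 18\right) + \sqrt{- 7 \left(1 - 7\right)}\right) \sqrt{-16 - 17} = \left(18 + \sqrt{\left(-7\right) \left(-6\right)}\right) \sqrt{-33} = \left(18 + \sqrt{42}\right) i \sqrt{33} = i \sqrt{33} \left(18 + \sqrt{42}\right)$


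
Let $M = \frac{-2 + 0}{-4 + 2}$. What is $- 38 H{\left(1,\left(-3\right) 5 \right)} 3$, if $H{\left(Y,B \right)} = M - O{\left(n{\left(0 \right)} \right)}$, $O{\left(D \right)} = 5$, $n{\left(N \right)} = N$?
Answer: $456$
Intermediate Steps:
$M = 1$ ($M = - \frac{2}{-2} = \left(-2\right) \left(- \frac{1}{2}\right) = 1$)
$H{\left(Y,B \right)} = -4$ ($H{\left(Y,B \right)} = 1 - 5 = -4$)
$- 38 H{\left(1,\left(-3\right) 5 \right)} 3 = \left(-38\right) \left(-4\right) 3 = 152 \cdot 3 = 456$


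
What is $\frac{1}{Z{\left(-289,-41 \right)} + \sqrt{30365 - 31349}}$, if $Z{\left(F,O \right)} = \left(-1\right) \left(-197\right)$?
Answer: $\frac{197}{39793} - \frac{2 i \sqrt{246}}{39793} \approx 0.0049506 - 0.0007883 i$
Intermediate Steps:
$Z{\left(F,O \right)} = 197$
$\frac{1}{Z{\left(-289,-41 \right)} + \sqrt{30365 - 31349}} = \frac{1}{197 + \sqrt{30365 - 31349}} = \frac{1}{197 + \sqrt{-984}} = \frac{1}{197 + 2 i \sqrt{246}}$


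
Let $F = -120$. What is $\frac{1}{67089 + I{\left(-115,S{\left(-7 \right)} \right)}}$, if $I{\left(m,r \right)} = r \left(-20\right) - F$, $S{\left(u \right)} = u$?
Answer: $\frac{1}{67349} \approx 1.4848 \cdot 10^{-5}$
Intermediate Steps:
$I{\left(m,r \right)} = 120 - 20 r$ ($I{\left(m,r \right)} = r \left(-20\right) - -120 = - 20 r + 120 = 120 - 20 r$)
$\frac{1}{67089 + I{\left(-115,S{\left(-7 \right)} \right)}} = \frac{1}{67089 + \left(120 - -140\right)} = \frac{1}{67089 + \left(120 + 140\right)} = \frac{1}{67089 + 260} = \frac{1}{67349}$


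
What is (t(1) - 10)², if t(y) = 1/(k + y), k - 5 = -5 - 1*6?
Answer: 2601/25 ≈ 104.04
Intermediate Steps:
k = -6 (k = 5 + (-5 - 1*6) = 5 + (-5 - 6) = 5 - 11 = -6)
t(y) = 1/(-6 + y)
(t(1) - 10)² = (1/(-6 + 1) - 10)² = (1/(-5) - 10)² = (-⅕ - 10)² = (-51/5)² = 2601/25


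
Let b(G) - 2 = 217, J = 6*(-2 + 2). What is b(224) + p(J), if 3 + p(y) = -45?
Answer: 171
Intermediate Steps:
J = 0 (J = 6*0 = 0)
p(y) = -48 (p(y) = -3 - 45 = -48)
b(G) = 219 (b(G) = 2 + 217 = 219)
b(224) + p(J) = 219 - 48 = 171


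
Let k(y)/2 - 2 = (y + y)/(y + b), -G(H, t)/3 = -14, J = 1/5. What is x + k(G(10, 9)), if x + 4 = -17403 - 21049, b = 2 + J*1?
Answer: -8497052/221 ≈ -38448.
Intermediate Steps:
J = ⅕ ≈ 0.20000
b = 11/5 (b = 2 + (⅕)*1 = 2 + ⅕ = 11/5 ≈ 2.2000)
G(H, t) = 42 (G(H, t) = -3*(-14) = 42)
x = -38456 (x = -4 + (-17403 - 21049) = -4 - 38452 = -38456)
k(y) = 4 + 4*y/(11/5 + y) (k(y) = 4 + 2*((y + y)/(y + 11/5)) = 4 + 2*((2*y)/(11/5 + y)) = 4 + 2*(2*y/(11/5 + y)) = 4 + 4*y/(11/5 + y))
x + k(G(10, 9)) = -38456 + 4*(11 + 10*42)/(11 + 5*42) = -38456 + 4*(11 + 420)/(11 + 210) = -38456 + 4*431/221 = -38456 + 4*(1/221)*431 = -38456 + 1724/221 = -8497052/221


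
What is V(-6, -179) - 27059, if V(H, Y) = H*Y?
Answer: -25985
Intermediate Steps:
V(-6, -179) - 27059 = -6*(-179) - 27059 = 1074 - 27059 = -25985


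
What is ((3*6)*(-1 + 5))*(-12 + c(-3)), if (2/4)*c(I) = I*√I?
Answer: -864 - 432*I*√3 ≈ -864.0 - 748.25*I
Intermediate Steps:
c(I) = 2*I^(3/2) (c(I) = 2*(I*√I) = 2*I^(3/2))
((3*6)*(-1 + 5))*(-12 + c(-3)) = ((3*6)*(-1 + 5))*(-12 + 2*(-3)^(3/2)) = (18*4)*(-12 + 2*(-3*I*√3)) = 72*(-12 - 6*I*√3) = -864 - 432*I*√3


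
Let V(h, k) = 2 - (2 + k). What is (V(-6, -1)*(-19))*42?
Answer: -798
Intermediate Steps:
V(h, k) = -k (V(h, k) = 2 + (-2 - k) = -k)
(V(-6, -1)*(-19))*42 = (-1*(-1)*(-19))*42 = (1*(-19))*42 = -19*42 = -798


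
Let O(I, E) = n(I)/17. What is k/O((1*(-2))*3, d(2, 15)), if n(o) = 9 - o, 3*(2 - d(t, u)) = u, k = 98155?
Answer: 333727/3 ≈ 1.1124e+5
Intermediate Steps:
d(t, u) = 2 - u/3
O(I, E) = 9/17 - I/17 (O(I, E) = (9 - I)/17 = (9 - I)*(1/17) = 9/17 - I/17)
k/O((1*(-2))*3, d(2, 15)) = 98155/(9/17 - 1*(-2)*3/17) = 98155/(9/17 - (-2)*3/17) = 98155/(9/17 - 1/17*(-6)) = 98155/(9/17 + 6/17) = 98155/(15/17) = 98155*(17/15) = 333727/3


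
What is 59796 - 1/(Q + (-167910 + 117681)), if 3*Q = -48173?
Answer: 11891032563/198860 ≈ 59796.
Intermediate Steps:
Q = -48173/3 (Q = (⅓)*(-48173) = -48173/3 ≈ -16058.)
59796 - 1/(Q + (-167910 + 117681)) = 59796 - 1/(-48173/3 + (-167910 + 117681)) = 59796 - 1/(-48173/3 - 50229) = 59796 - 1/(-198860/3) = 59796 - 1*(-3/198860) = 59796 + 3/198860 = 11891032563/198860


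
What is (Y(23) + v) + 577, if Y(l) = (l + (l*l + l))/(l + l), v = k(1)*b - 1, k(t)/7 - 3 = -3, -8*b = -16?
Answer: 1177/2 ≈ 588.50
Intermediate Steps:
b = 2 (b = -1/8*(-16) = 2)
k(t) = 0 (k(t) = 21 + 7*(-3) = 21 - 21 = 0)
v = -1 (v = 0*2 - 1 = 0 - 1 = -1)
Y(l) = (l**2 + 2*l)/(2*l) (Y(l) = (l + (l**2 + l))/((2*l)) = (l + (l + l**2))*(1/(2*l)) = (l**2 + 2*l)*(1/(2*l)) = (l**2 + 2*l)/(2*l))
(Y(23) + v) + 577 = ((1 + (1/2)*23) - 1) + 577 = ((1 + 23/2) - 1) + 577 = (25/2 - 1) + 577 = 23/2 + 577 = 1177/2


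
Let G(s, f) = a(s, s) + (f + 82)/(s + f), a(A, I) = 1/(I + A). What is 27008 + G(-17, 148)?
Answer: 120301321/4454 ≈ 27010.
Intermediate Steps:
a(A, I) = 1/(A + I)
G(s, f) = 1/(2*s) + (82 + f)/(f + s) (G(s, f) = 1/(s + s) + (f + 82)/(s + f) = 1/(2*s) + (82 + f)/(f + s))
27008 + G(-17, 148) = 27008 + (½)*(148 - 17*(165 + 2*148))/(-17*(148 - 17)) = 27008 + (½)*(-1/17)*(148 - 17*(165 + 296))/131 = 27008 + (½)*(-1/17)*(1/131)*(148 - 17*461) = 27008 + (½)*(-1/17)*(1/131)*(148 - 7837) = 27008 + (½)*(-1/17)*(1/131)*(-7689) = 27008 + 7689/4454 = 120301321/4454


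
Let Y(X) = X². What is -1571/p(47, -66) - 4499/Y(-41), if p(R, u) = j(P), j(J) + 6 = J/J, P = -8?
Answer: 2618356/8405 ≈ 311.52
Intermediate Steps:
j(J) = -5 (j(J) = -6 + J/J = -6 + 1 = -5)
p(R, u) = -5
-1571/p(47, -66) - 4499/Y(-41) = -1571/(-5) - 4499/((-41)²) = -1571*(-⅕) - 4499/1681 = 1571/5 - 4499*1/1681 = 1571/5 - 4499/1681 = 2618356/8405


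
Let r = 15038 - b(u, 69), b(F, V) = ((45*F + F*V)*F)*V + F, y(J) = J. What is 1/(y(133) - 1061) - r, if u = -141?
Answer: 145110215775/928 ≈ 1.5637e+8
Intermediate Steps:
b(F, V) = F + F*V*(45*F + F*V) (b(F, V) = (F*(45*F + F*V))*V + F = F*V*(45*F + F*V) + F = F + F*V*(45*F + F*V))
r = -156368767 (r = 15038 - (-141)*(1 - 141*69² + 45*(-141)*69) = 15038 - (-141)*(1 - 141*4761 - 437805) = 15038 - (-141)*(1 - 671301 - 437805) = 15038 - (-141)*(-1109105) = 15038 - 1*156383805 = 15038 - 156383805 = -156368767)
1/(y(133) - 1061) - r = 1/(133 - 1061) - 1*(-156368767) = 1/(-928) + 156368767 = -1/928 + 156368767 = 145110215775/928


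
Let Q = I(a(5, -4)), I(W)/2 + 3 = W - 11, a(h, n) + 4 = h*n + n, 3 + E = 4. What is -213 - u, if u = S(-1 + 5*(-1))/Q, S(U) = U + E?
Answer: -17897/84 ≈ -213.06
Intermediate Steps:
E = 1 (E = -3 + 4 = 1)
a(h, n) = -4 + n + h*n (a(h, n) = -4 + (h*n + n) = -4 + (n + h*n) = -4 + n + h*n)
I(W) = -28 + 2*W (I(W) = -6 + 2*(W - 11) = -6 + 2*(-11 + W) = -6 + (-22 + 2*W) = -28 + 2*W)
Q = -84 (Q = -28 + 2*(-4 - 4 + 5*(-4)) = -28 + 2*(-4 - 4 - 20) = -28 + 2*(-28) = -28 - 56 = -84)
S(U) = 1 + U (S(U) = U + 1 = 1 + U)
u = 5/84 (u = (1 + (-1 + 5*(-1)))/(-84) = (1 + (-1 - 5))*(-1/84) = (1 - 6)*(-1/84) = -5*(-1/84) = 5/84 ≈ 0.059524)
-213 - u = -213 - 1*5/84 = -213 - 5/84 = -17897/84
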